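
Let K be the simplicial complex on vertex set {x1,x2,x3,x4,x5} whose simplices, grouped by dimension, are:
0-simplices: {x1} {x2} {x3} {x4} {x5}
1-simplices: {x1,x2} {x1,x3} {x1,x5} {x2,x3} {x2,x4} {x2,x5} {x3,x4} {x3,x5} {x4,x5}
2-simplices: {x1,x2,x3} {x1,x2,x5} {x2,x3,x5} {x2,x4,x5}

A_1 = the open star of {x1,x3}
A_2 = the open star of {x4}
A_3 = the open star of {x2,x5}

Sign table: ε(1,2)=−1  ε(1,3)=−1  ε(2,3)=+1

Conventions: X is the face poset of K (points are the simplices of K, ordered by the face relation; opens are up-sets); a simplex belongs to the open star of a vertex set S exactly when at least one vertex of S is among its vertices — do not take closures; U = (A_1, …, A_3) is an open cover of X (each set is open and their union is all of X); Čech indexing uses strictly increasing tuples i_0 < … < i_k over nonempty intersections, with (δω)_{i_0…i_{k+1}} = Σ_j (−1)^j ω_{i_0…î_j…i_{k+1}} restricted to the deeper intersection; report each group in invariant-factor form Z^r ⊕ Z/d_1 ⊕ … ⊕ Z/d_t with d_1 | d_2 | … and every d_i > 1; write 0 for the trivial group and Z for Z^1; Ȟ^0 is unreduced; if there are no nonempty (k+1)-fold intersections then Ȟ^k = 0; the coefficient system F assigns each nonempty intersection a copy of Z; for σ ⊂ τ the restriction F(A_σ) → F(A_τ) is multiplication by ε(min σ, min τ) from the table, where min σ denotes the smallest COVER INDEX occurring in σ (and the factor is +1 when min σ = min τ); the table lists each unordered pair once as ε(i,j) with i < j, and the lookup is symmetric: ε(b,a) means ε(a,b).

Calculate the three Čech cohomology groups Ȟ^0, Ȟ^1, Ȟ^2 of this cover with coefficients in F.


nonempty overlaps:
  A1={{x1},{x3},{x1,x2},{x1,x3},{x1,x5},{x2,x3},{x3,x4},{x3,x5},{x1,x2,x3},{x1,x2,x5},{x2,x3,x5}} A2={{x4},{x2,x4},{x3,x4},{x4,x5},{x2,x4,x5}} A3={{x2},{x5},{x1,x2},{x1,x5},{x2,x3},{x2,x4},{x2,x5},{x3,x5},{x4,x5},{x1,x2,x3},{x1,x2,x5},{x2,x3,x5},{x2,x4,x5}}
  A12={{x3,x4}} A13={{x1,x2},{x1,x5},{x2,x3},{x3,x5},{x1,x2,x3},{x1,x2,x5},{x2,x3,x5}} A23={{x2,x4},{x4,x5},{x2,x4,x5}}
C dims 3,3; δ0: rk 2, SNF 1^2
degree 0: 3−2−0 = 1 → Ȟ^0 ≅ Z
degree 1: 3−0−2 = 1 → Ȟ^1 ≅ Z
degree 2: 0−0−0 = 0 → Ȟ^2 ≅ 0

Ȟ^0 = Z; Ȟ^1 = Z; Ȟ^2 = 0


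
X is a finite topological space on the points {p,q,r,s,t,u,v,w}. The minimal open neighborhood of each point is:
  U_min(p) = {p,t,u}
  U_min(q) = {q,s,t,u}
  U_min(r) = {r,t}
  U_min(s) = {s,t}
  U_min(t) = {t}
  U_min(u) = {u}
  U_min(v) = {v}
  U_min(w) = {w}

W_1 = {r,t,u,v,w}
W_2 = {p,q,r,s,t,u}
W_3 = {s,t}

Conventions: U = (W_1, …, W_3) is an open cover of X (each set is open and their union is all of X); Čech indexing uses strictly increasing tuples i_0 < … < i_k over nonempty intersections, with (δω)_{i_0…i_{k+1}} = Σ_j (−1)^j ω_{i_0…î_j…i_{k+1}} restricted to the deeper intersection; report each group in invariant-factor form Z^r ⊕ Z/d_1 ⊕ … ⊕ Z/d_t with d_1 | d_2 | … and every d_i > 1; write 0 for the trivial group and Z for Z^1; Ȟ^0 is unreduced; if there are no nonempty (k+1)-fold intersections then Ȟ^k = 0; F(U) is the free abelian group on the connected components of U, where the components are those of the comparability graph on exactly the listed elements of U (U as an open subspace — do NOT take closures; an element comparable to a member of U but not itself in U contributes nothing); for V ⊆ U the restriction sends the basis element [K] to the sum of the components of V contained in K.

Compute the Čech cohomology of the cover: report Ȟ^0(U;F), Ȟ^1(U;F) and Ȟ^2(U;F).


nonempty intersections:
  W12={r,t,u} W13={t} W23={s,t}
  W123={t}
components per intersection:
  W1: {r,t} {u} {v} {w}
  W2: {p,q,r,s,t,u}
  W3: {s,t}
  W12: {r,t} {u}
  W13: {t}
  W23: {s,t}
  W123: {t}
C dims 6,4,1; δ0: rk 3, SNF 1^3; δ1: rk 1, SNF 1^1
Ȟ^0: (6−3)−0=3 ⇒ Z^3
Ȟ^1: (4−1)−3=0 ⇒ 0
Ȟ^2: (1−0)−1=0 ⇒ 0

Ȟ^0(U;F) ≅ Z^3,  Ȟ^1(U;F) ≅ 0,  Ȟ^2(U;F) ≅ 0


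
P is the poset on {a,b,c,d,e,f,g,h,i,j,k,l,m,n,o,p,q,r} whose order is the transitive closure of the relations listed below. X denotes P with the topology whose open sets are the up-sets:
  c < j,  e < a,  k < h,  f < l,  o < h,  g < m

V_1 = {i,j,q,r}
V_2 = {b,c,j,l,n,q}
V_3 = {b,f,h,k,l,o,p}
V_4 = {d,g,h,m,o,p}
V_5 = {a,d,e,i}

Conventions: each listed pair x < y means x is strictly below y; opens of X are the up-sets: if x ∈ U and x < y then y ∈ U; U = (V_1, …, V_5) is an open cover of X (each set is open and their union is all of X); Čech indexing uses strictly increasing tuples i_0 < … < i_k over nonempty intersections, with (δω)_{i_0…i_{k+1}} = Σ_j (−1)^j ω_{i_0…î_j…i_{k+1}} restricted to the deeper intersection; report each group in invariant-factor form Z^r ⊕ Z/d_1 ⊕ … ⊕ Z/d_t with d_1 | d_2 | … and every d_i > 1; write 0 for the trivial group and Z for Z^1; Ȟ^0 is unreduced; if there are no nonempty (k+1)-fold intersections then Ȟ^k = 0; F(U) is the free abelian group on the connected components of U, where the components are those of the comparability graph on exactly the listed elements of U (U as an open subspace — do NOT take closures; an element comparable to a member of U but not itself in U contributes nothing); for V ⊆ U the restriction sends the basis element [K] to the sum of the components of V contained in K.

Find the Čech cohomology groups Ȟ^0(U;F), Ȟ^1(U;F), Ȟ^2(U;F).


Ȟ^0(U;F) ≅ Z^12, Ȟ^1(U;F) ≅ 0, Ȟ^2(U;F) ≅ 0

intersection data:
  V12={j,q} V15={i} V23={b,l} V34={h,o,p} V45={d}
components per intersection:
  V1: {i} {j} {q} {r}
  V2: {b} {c,j} {l} {n} {q}
  V3: {b} {f,l} {h,k,o} {p}
  V4: {d} {g,m} {h,o} {p}
  V5: {a,e} {d} {i}
  V12: {j} {q}
  V15: {i}
  V23: {b} {l}
  V34: {h,o} {p}
  V45: {d}
C dims 20,8; δ0: rk 8, SNF 1^8
Ȟ^0 = (20 − 8) − 0 = 12, so Ȟ^0 ≅ Z^12
Ȟ^1 = (8 − 0) − 8 = 0, so Ȟ^1 ≅ 0
Ȟ^2 = (0 − 0) − 0 = 0, so Ȟ^2 ≅ 0


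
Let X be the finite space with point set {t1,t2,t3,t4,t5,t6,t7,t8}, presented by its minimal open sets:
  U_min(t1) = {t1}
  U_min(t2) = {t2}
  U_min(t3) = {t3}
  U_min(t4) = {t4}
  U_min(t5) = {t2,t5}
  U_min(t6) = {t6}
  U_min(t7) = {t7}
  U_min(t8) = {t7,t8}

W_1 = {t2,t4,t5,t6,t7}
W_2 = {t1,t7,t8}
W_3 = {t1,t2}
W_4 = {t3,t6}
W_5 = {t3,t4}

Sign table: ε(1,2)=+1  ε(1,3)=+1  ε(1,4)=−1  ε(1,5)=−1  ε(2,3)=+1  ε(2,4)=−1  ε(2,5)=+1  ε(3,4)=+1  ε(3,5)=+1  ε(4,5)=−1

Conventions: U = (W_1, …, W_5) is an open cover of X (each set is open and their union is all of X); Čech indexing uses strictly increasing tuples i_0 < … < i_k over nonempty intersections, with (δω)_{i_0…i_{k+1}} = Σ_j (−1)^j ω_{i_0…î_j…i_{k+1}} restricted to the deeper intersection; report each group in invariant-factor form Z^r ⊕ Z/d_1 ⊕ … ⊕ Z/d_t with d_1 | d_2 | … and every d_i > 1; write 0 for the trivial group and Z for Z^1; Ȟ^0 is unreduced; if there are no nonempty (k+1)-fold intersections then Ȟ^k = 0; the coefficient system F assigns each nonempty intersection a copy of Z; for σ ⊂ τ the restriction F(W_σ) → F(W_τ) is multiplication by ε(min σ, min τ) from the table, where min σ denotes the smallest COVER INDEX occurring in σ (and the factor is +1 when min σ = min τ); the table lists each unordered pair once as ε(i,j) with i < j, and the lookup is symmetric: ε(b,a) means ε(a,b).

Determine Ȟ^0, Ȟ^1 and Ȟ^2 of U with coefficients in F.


nonempty overlaps:
  W12={t7} W13={t2} W14={t6} W15={t4} W23={t1} W45={t3}
C dims 5,6; δ0: rk 5, SNF 1^4·2
degree 0: 5−5−0 = 0 → Ȟ^0 ≅ 0
degree 1: 6−0−5 = 1 plus torsion [2] → Ȟ^1 ≅ Z ⊕ Z/2
degree 2: 0−0−0 = 0 → Ȟ^2 ≅ 0

Ȟ^0(U;F) ≅ 0, Ȟ^1(U;F) ≅ Z ⊕ Z/2 and Ȟ^2(U;F) ≅ 0


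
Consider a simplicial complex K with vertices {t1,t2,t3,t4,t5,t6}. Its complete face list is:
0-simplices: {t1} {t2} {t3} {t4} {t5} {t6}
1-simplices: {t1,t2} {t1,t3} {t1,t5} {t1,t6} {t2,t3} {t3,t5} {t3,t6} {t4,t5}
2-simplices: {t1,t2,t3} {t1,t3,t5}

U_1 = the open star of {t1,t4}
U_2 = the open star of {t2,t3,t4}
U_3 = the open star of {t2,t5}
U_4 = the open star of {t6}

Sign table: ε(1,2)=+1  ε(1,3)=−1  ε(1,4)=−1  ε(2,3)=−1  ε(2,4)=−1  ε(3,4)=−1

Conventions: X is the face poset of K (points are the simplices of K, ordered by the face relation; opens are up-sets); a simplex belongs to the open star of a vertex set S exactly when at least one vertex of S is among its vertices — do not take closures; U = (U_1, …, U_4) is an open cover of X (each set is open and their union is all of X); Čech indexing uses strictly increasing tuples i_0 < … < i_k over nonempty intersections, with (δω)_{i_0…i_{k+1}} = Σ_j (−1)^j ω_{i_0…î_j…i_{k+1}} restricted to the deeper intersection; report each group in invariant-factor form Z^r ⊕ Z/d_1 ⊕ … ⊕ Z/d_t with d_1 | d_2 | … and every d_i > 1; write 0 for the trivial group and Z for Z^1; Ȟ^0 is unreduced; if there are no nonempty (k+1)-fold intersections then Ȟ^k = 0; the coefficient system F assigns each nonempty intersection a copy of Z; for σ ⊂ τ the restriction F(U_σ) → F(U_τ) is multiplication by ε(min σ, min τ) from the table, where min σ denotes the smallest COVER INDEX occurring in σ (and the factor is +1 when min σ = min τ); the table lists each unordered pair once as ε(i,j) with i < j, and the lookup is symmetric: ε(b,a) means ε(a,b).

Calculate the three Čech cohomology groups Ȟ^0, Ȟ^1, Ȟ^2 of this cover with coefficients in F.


cover nerve:
  U1={{t1},{t4},{t1,t2},{t1,t3},{t1,t5},{t1,t6},{t4,t5},{t1,t2,t3},{t1,t3,t5}} U2={{t2},{t3},{t4},{t1,t2},{t1,t3},{t2,t3},{t3,t5},{t3,t6},{t4,t5},{t1,t2,t3},{t1,t3,t5}} U3={{t2},{t5},{t1,t2},{t1,t5},{t2,t3},{t3,t5},{t4,t5},{t1,t2,t3},{t1,t3,t5}} U4={{t6},{t1,t6},{t3,t6}}
  U12={{t4},{t1,t2},{t1,t3},{t4,t5},{t1,t2,t3},{t1,t3,t5}} U13={{t1,t2},{t1,t5},{t4,t5},{t1,t2,t3},{t1,t3,t5}} U14={{t1,t6}} U23={{t2},{t1,t2},{t2,t3},{t3,t5},{t4,t5},{t1,t2,t3},{t1,t3,t5}} U24={{t3,t6}}
  U123={{t1,t2},{t4,t5},{t1,t2,t3},{t1,t3,t5}}
C dims 4,5,1; δ0: rk 3, SNF 1^3; δ1: rk 1, SNF 1^1
Ȟ^0: (4−3)−0=1 ⇒ Z
Ȟ^1: (5−1)−3=1 ⇒ Z
Ȟ^2: (1−0)−1=0 ⇒ 0

Ȟ^0 ≅ Z, Ȟ^1 ≅ Z and Ȟ^2 ≅ 0


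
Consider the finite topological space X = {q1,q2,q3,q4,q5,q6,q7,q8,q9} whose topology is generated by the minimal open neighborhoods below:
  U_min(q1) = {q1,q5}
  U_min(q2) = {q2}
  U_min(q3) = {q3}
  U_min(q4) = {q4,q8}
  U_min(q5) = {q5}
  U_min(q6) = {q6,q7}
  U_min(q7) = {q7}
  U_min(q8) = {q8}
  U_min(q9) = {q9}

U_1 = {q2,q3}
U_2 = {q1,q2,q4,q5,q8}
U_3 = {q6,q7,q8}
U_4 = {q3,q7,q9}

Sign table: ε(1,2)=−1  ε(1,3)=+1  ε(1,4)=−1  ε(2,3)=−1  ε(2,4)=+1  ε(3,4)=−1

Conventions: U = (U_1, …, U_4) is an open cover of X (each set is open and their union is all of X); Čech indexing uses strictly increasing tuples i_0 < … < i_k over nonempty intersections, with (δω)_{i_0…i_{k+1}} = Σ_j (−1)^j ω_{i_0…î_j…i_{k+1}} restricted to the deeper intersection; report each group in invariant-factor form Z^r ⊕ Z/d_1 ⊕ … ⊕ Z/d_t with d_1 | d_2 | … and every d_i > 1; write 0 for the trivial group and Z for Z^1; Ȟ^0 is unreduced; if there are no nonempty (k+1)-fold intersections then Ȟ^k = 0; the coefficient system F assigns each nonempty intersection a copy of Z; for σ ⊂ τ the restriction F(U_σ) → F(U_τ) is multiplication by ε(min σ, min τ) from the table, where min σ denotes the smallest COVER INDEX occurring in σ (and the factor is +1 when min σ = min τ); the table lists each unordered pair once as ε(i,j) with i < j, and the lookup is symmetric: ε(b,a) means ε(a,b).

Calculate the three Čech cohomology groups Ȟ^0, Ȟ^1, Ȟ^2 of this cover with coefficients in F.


nerve of the cover:
  U12={q2} U14={q3} U23={q8} U34={q7}
C dims 4,4; δ0: rk 3, SNF 1^3
Ȟ^0 = (4 − 3) − 0 = 1, so Ȟ^0 ≅ Z
Ȟ^1 = (4 − 0) − 3 = 1, so Ȟ^1 ≅ Z
Ȟ^2 = (0 − 0) − 0 = 0, so Ȟ^2 ≅ 0

Ȟ^0 = Z, Ȟ^1 = Z, Ȟ^2 = 0


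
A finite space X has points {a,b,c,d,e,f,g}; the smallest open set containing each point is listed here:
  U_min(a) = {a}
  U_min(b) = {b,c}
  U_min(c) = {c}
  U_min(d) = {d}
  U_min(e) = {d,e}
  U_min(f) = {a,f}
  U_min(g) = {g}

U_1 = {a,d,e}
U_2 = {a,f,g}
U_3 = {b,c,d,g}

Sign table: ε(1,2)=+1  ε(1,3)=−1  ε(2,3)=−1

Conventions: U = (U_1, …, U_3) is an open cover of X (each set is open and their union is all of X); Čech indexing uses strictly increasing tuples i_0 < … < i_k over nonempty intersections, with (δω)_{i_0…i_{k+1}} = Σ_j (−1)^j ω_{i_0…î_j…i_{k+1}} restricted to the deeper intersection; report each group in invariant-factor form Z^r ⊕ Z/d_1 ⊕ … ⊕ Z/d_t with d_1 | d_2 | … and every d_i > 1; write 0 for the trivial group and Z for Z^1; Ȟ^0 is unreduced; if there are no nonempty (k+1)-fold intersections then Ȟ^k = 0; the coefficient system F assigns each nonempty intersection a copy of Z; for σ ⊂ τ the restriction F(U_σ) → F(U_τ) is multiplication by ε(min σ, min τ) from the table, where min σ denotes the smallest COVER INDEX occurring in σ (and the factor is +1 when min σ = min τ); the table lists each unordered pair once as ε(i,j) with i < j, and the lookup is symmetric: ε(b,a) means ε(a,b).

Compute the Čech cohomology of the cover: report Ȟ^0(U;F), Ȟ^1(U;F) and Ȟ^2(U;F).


Ȟ^0(U;F) ≅ Z,  Ȟ^1(U;F) ≅ Z,  Ȟ^2(U;F) ≅ 0

nerve simplices:
  U12={a} U13={d} U23={g}
C dims 3,3; δ0: rk 2, SNF 1^2
degree 0: 3−2−0 = 1 → Ȟ^0 ≅ Z
degree 1: 3−0−2 = 1 → Ȟ^1 ≅ Z
degree 2: 0−0−0 = 0 → Ȟ^2 ≅ 0


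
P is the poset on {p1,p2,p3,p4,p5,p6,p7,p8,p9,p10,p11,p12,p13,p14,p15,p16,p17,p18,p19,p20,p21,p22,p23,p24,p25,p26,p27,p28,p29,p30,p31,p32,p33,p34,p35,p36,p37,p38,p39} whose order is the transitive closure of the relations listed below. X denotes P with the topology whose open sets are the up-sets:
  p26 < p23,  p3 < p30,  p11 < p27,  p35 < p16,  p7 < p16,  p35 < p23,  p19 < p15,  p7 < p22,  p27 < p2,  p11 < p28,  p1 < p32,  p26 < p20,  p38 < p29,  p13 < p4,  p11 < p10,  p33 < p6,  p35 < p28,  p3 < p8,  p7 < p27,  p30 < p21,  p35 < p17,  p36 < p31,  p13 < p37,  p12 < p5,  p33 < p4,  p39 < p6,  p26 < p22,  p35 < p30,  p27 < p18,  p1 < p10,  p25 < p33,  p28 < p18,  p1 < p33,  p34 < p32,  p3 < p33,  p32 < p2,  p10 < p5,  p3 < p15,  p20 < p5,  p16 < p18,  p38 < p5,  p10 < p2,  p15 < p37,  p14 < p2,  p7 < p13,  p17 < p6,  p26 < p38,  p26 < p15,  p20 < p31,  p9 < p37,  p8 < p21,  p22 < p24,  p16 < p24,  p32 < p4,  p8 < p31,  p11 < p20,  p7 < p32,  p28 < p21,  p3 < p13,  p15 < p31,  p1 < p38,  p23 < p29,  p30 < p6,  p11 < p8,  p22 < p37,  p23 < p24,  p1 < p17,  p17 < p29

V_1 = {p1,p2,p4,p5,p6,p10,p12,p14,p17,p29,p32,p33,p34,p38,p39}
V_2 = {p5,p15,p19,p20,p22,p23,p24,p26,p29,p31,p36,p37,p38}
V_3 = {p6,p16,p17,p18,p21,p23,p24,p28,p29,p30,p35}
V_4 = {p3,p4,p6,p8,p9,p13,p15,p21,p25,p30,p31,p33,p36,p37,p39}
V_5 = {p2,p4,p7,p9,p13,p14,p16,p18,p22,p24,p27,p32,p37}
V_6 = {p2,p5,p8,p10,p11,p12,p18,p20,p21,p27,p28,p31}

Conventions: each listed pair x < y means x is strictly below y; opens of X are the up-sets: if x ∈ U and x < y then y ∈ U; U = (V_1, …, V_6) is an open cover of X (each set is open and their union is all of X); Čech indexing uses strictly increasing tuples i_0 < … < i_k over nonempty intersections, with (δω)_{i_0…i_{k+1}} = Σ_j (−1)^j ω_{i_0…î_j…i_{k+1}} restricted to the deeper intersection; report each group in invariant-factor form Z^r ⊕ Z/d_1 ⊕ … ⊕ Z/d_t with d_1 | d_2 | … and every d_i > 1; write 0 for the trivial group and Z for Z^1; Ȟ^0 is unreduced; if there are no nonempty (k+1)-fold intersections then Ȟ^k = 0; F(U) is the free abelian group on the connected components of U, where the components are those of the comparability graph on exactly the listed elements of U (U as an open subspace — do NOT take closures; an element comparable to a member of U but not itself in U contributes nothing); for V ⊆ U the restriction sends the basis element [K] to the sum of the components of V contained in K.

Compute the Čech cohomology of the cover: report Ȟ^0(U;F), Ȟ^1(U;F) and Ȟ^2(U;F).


Ȟ^0 ≅ Z, Ȟ^1 ≅ 0 and Ȟ^2 ≅ Z/2

nonempty intersections:
  V12={p5,p29,p38} V13={p6,p17,p29} V14={p4,p6,p33,p39} V15={p2,p4,p14,p32} V16={p2,p5,p10,p12} V23={p23,p24,p29} V24={p15,p31,p36,p37} V25={p22,p24,p37} V26={p5,p20,p31} V34={p6,p21,p30} V35={p16,p18,p24} V36={p18,p21,p28} V45={p4,p9,p13,p37} V46={p8,p21,p31} V56={p2,p18,p27}
  V123={p29} V126={p5} V134={p6} V145={p4} V156={p2} V235={p24} V245={p37} V246={p31} V346={p21} V356={p18}
components per intersection:
  V1: {p1,p2,p4,p5,p6,p10,p12,p14,p17,p29,p32,p33,p34,p38,p39}
  V2: {p5,p15,p19,p20,p22,p23,p24,p26,p29,p31,p36,p37,p38}
  V3: {p6,p16,p17,p18,p21,p23,p24,p28,p29,p30,p35}
  V4: {p3,p4,p6,p8,p9,p13,p15,p21,p25,p30,p31,p33,p36,p37,p39}
  V5: {p2,p4,p7,p9,p13,p14,p16,p18,p22,p24,p27,p32,p37}
  V6: {p2,p5,p8,p10,p11,p12,p18,p20,p21,p27,p28,p31}
  V12: {p5,p29,p38}
  V13: {p6,p17,p29}
  V14: {p4,p6,p33,p39}
  V15: {p2,p4,p14,p32}
  V16: {p2,p5,p10,p12}
  V23: {p23,p24,p29}
  V24: {p15,p31,p36,p37}
  V25: {p22,p24,p37}
  V26: {p5,p20,p31}
  V34: {p6,p21,p30}
  V35: {p16,p18,p24}
  V36: {p18,p21,p28}
  V45: {p4,p9,p13,p37}
  V46: {p8,p21,p31}
  V56: {p2,p18,p27}
  V123: {p29}
  V126: {p5}
  V134: {p6}
  V145: {p4}
  V156: {p2}
  V235: {p24}
  V245: {p37}
  V246: {p31}
  V346: {p21}
  V356: {p18}
C dims 6,15,10; δ0: rk 5, SNF 1^5; δ1: rk 10, SNF 1^9·2
Ȟ^0: (6−5)−0=1 ⇒ Z
Ȟ^1: (15−10)−5=0 ⇒ 0
Ȟ^2: (10−0)−10=0 plus torsion [2] ⇒ Z/2


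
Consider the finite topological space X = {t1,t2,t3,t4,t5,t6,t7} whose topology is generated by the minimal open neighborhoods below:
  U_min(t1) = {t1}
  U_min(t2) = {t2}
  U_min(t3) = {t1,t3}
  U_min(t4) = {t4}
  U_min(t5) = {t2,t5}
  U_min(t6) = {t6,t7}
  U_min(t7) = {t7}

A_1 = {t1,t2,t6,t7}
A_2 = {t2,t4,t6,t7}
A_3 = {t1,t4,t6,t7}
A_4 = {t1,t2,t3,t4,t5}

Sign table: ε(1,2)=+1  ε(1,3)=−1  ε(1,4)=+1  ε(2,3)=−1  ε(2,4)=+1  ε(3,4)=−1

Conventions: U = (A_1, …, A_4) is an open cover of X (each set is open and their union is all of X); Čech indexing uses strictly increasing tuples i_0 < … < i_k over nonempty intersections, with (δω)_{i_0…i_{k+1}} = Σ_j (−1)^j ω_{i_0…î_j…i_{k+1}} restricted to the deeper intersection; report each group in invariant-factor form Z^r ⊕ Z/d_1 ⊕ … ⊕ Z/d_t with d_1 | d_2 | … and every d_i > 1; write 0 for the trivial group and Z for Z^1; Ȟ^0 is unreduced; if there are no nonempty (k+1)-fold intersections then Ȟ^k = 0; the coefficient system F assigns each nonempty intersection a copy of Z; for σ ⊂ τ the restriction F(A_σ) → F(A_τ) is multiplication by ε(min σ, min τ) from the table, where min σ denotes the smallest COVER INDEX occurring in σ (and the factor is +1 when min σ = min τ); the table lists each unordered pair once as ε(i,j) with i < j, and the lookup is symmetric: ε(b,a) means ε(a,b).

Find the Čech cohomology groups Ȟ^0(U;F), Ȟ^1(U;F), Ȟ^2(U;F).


Ȟ^0 ≅ Z,  Ȟ^1 ≅ 0,  Ȟ^2 ≅ Z

cover nerve:
  A12={t2,t6,t7} A13={t1,t6,t7} A14={t1,t2} A23={t4,t6,t7} A24={t2,t4} A34={t1,t4}
  A123={t6,t7} A124={t2} A134={t1} A234={t4}
C dims 4,6,4; δ0: rk 3, SNF 1^3; δ1: rk 3, SNF 1^3
Ȟ^0: (4−3)−0=1 ⇒ Z
Ȟ^1: (6−3)−3=0 ⇒ 0
Ȟ^2: (4−0)−3=1 ⇒ Z


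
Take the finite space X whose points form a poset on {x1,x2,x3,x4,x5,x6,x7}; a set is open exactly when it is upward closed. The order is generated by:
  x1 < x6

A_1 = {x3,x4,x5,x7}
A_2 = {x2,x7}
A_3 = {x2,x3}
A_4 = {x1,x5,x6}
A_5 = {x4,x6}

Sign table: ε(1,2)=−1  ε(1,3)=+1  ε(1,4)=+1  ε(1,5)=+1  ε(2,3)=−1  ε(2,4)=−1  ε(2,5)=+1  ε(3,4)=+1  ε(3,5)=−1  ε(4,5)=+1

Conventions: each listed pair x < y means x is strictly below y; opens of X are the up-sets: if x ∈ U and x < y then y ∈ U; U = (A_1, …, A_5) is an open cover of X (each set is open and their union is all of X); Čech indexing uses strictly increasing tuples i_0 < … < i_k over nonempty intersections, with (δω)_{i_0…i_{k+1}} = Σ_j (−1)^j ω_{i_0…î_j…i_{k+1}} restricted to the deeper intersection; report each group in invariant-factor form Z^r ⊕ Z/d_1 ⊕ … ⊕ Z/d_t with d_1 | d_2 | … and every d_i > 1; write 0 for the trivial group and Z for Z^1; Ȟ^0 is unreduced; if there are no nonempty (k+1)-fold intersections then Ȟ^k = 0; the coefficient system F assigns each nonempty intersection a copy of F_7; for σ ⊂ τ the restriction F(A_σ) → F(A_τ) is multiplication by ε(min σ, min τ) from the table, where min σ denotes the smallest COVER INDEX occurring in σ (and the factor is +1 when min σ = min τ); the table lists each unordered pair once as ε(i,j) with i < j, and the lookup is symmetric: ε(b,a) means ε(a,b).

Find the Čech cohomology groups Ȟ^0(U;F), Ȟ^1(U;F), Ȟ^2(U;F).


Ȟ^0 ≅ Z/7; Ȟ^1 ≅ Z/7 ⊕ Z/7; Ȟ^2 ≅ 0

nerve of the cover:
  A12={x7} A13={x3} A14={x5} A15={x4} A23={x2} A45={x6}
C dims 5,6; δ0: rk_F7 4
Ȟ^0 = (5 − 4) − 0 = 1, so Ȟ^0 ≅ Z/7
Ȟ^1 = (6 − 0) − 4 = 2, so Ȟ^1 ≅ Z/7 ⊕ Z/7
Ȟ^2 = (0 − 0) − 0 = 0, so Ȟ^2 ≅ 0


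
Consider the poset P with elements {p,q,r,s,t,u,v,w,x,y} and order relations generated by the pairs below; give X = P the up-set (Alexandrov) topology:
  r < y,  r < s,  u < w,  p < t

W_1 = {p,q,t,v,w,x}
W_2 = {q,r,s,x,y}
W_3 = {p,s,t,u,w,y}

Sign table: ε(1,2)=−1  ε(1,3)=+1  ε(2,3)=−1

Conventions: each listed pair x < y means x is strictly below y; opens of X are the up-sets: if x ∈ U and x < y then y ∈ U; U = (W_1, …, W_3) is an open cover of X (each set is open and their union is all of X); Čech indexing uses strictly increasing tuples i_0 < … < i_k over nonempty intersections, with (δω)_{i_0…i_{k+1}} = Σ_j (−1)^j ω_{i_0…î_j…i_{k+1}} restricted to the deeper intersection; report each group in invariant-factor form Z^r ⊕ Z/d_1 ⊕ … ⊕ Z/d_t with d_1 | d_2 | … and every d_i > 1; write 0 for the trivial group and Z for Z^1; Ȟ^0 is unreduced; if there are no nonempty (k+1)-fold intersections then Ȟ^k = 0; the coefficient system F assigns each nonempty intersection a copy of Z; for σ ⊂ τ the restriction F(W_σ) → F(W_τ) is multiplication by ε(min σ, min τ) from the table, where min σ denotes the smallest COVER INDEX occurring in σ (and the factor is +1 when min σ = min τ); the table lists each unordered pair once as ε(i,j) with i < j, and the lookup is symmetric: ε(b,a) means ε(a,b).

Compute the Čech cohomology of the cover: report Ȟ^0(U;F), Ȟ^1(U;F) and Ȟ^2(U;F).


Ȟ^0 = Z; Ȟ^1 = Z; Ȟ^2 = 0

nonempty intersections:
  W12={q,x} W13={p,t,w} W23={s,y}
C dims 3,3; δ0: rk 2, SNF 1^2
Ȟ^0: (3−2)−0=1 ⇒ Z
Ȟ^1: (3−0)−2=1 ⇒ Z
Ȟ^2: (0−0)−0=0 ⇒ 0


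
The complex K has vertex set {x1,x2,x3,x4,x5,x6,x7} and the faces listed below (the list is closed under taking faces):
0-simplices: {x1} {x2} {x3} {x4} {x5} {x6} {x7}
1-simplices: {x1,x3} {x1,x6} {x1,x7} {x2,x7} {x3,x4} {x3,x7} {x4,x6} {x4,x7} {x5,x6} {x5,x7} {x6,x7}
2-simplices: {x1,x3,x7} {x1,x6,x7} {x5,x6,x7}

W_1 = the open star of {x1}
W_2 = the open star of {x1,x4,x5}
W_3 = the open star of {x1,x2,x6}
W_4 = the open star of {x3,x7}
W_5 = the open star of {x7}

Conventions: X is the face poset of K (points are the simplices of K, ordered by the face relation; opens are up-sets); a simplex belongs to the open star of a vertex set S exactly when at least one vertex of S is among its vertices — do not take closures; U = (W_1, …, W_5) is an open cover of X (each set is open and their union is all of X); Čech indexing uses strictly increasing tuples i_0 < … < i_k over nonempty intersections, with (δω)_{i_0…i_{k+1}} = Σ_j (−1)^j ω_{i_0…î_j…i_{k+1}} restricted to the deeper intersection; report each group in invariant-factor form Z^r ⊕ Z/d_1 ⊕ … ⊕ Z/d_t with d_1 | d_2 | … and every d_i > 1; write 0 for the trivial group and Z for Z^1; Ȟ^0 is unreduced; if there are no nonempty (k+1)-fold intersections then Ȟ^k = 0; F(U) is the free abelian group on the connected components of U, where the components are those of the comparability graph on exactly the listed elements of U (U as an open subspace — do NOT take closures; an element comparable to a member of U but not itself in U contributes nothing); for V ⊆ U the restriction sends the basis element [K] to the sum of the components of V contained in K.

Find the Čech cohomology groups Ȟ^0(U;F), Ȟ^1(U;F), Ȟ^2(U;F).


nerve simplices:
  W1={{x1},{x1,x3},{x1,x6},{x1,x7},{x1,x3,x7},{x1,x6,x7}} W2={{x1},{x4},{x5},{x1,x3},{x1,x6},{x1,x7},{x3,x4},{x4,x6},{x4,x7},{x5,x6},{x5,x7},{x1,x3,x7},{x1,x6,x7},{x5,x6,x7}} W3={{x1},{x2},{x6},{x1,x3},{x1,x6},{x1,x7},{x2,x7},{x4,x6},{x5,x6},{x6,x7},{x1,x3,x7},{x1,x6,x7},{x5,x6,x7}} W4={{x3},{x7},{x1,x3},{x1,x7},{x2,x7},{x3,x4},{x3,x7},{x4,x7},{x5,x7},{x6,x7},{x1,x3,x7},{x1,x6,x7},{x5,x6,x7}} W5={{x7},{x1,x7},{x2,x7},{x3,x7},{x4,x7},{x5,x7},{x6,x7},{x1,x3,x7},{x1,x6,x7},{x5,x6,x7}}
  W12={{x1},{x1,x3},{x1,x6},{x1,x7},{x1,x3,x7},{x1,x6,x7}} W13={{x1},{x1,x3},{x1,x6},{x1,x7},{x1,x3,x7},{x1,x6,x7}} W14={{x1,x3},{x1,x7},{x1,x3,x7},{x1,x6,x7}} W15={{x1,x7},{x1,x3,x7},{x1,x6,x7}} W23={{x1},{x1,x3},{x1,x6},{x1,x7},{x4,x6},{x5,x6},{x1,x3,x7},{x1,x6,x7},{x5,x6,x7}} W24={{x1,x3},{x1,x7},{x3,x4},{x4,x7},{x5,x7},{x1,x3,x7},{x1,x6,x7},{x5,x6,x7}} W25={{x1,x7},{x4,x7},{x5,x7},{x1,x3,x7},{x1,x6,x7},{x5,x6,x7}} W34={{x1,x3},{x1,x7},{x2,x7},{x6,x7},{x1,x3,x7},{x1,x6,x7},{x5,x6,x7}} W35={{x1,x7},{x2,x7},{x6,x7},{x1,x3,x7},{x1,x6,x7},{x5,x6,x7}} W45={{x7},{x1,x7},{x2,x7},{x3,x7},{x4,x7},{x5,x7},{x6,x7},{x1,x3,x7},{x1,x6,x7},{x5,x6,x7}}
  W123={{x1},{x1,x3},{x1,x6},{x1,x7},{x1,x3,x7},{x1,x6,x7}} W124={{x1,x3},{x1,x7},{x1,x3,x7},{x1,x6,x7}} W125={{x1,x7},{x1,x3,x7},{x1,x6,x7}} W134={{x1,x3},{x1,x7},{x1,x3,x7},{x1,x6,x7}} W135={{x1,x7},{x1,x3,x7},{x1,x6,x7}} W145={{x1,x7},{x1,x3,x7},{x1,x6,x7}} W234={{x1,x3},{x1,x7},{x1,x3,x7},{x1,x6,x7},{x5,x6,x7}} W235={{x1,x7},{x1,x3,x7},{x1,x6,x7},{x5,x6,x7}} W245={{x1,x7},{x4,x7},{x5,x7},{x1,x3,x7},{x1,x6,x7},{x5,x6,x7}} W345={{x1,x7},{x2,x7},{x6,x7},{x1,x3,x7},{x1,x6,x7},{x5,x6,x7}}
  W1234={{x1,x3},{x1,x7},{x1,x3,x7},{x1,x6,x7}} W1235={{x1,x7},{x1,x3,x7},{x1,x6,x7}} W1245={{x1,x7},{x1,x3,x7},{x1,x6,x7}} W1345={{x1,x7},{x1,x3,x7},{x1,x6,x7}} W2345={{x1,x7},{x1,x3,x7},{x1,x6,x7},{x5,x6,x7}}
  W12345={{x1,x7},{x1,x3,x7},{x1,x6,x7}}
components per intersection:
  W1: {{x1},{x1,x3},{x1,x6},{x1,x7},{x1,x3,x7},{x1,x6,x7}}
  W2: {{x1},{x1,x3},{x1,x6},{x1,x7},{x1,x3,x7},{x1,x6,x7}} {{x4},{x3,x4},{x4,x6},{x4,x7}} {{x5},{x5,x6},{x5,x7},{x5,x6,x7}}
  W3: {{x1},{x6},{x1,x3},{x1,x6},{x1,x7},{x4,x6},{x5,x6},{x6,x7},{x1,x3,x7},{x1,x6,x7},{x5,x6,x7}} {{x2},{x2,x7}}
  W4: {{x3},{x7},{x1,x3},{x1,x7},{x2,x7},{x3,x4},{x3,x7},{x4,x7},{x5,x7},{x6,x7},{x1,x3,x7},{x1,x6,x7},{x5,x6,x7}}
  W5: {{x7},{x1,x7},{x2,x7},{x3,x7},{x4,x7},{x5,x7},{x6,x7},{x1,x3,x7},{x1,x6,x7},{x5,x6,x7}}
  W12: {{x1},{x1,x3},{x1,x6},{x1,x7},{x1,x3,x7},{x1,x6,x7}}
  W13: {{x1},{x1,x3},{x1,x6},{x1,x7},{x1,x3,x7},{x1,x6,x7}}
  W14: {{x1,x3},{x1,x7},{x1,x3,x7},{x1,x6,x7}}
  W15: {{x1,x7},{x1,x3,x7},{x1,x6,x7}}
  W23: {{x1},{x1,x3},{x1,x6},{x1,x7},{x1,x3,x7},{x1,x6,x7}} {{x4,x6}} {{x5,x6},{x5,x6,x7}}
  W24: {{x1,x3},{x1,x7},{x1,x3,x7},{x1,x6,x7}} {{x3,x4}} {{x4,x7}} {{x5,x7},{x5,x6,x7}}
  W25: {{x1,x7},{x1,x3,x7},{x1,x6,x7}} {{x4,x7}} {{x5,x7},{x5,x6,x7}}
  W34: {{x1,x3},{x1,x7},{x6,x7},{x1,x3,x7},{x1,x6,x7},{x5,x6,x7}} {{x2,x7}}
  W35: {{x1,x7},{x6,x7},{x1,x3,x7},{x1,x6,x7},{x5,x6,x7}} {{x2,x7}}
  W45: {{x7},{x1,x7},{x2,x7},{x3,x7},{x4,x7},{x5,x7},{x6,x7},{x1,x3,x7},{x1,x6,x7},{x5,x6,x7}}
  W123: {{x1},{x1,x3},{x1,x6},{x1,x7},{x1,x3,x7},{x1,x6,x7}}
  W124: {{x1,x3},{x1,x7},{x1,x3,x7},{x1,x6,x7}}
  W125: {{x1,x7},{x1,x3,x7},{x1,x6,x7}}
  W134: {{x1,x3},{x1,x7},{x1,x3,x7},{x1,x6,x7}}
  W135: {{x1,x7},{x1,x3,x7},{x1,x6,x7}}
  W145: {{x1,x7},{x1,x3,x7},{x1,x6,x7}}
  W234: {{x1,x3},{x1,x7},{x1,x3,x7},{x1,x6,x7}} {{x5,x6,x7}}
  W235: {{x1,x7},{x1,x3,x7},{x1,x6,x7}} {{x5,x6,x7}}
  W245: {{x1,x7},{x1,x3,x7},{x1,x6,x7}} {{x4,x7}} {{x5,x7},{x5,x6,x7}}
  W345: {{x1,x7},{x6,x7},{x1,x3,x7},{x1,x6,x7},{x5,x6,x7}} {{x2,x7}}
  W1234: {{x1,x3},{x1,x7},{x1,x3,x7},{x1,x6,x7}}
  W1235: {{x1,x7},{x1,x3,x7},{x1,x6,x7}}
  W1245: {{x1,x7},{x1,x3,x7},{x1,x6,x7}}
  W1345: {{x1,x7},{x1,x3,x7},{x1,x6,x7}}
  W2345: {{x1,x7},{x1,x3,x7},{x1,x6,x7}} {{x5,x6,x7}}
  W12345: {{x1,x7},{x1,x3,x7},{x1,x6,x7}}
C dims 8,19,15,6; δ0: rk 7, SNF 1^7; δ1: rk 10, SNF 1^10; δ2: rk 5, SNF 1^5
degree 0: 8−7−0 = 1 → Ȟ^0 ≅ Z
degree 1: 19−10−7 = 2 → Ȟ^1 ≅ Z^2
degree 2: 15−5−10 = 0 → Ȟ^2 ≅ 0

Ȟ^0 = Z; Ȟ^1 = Z^2; Ȟ^2 = 0


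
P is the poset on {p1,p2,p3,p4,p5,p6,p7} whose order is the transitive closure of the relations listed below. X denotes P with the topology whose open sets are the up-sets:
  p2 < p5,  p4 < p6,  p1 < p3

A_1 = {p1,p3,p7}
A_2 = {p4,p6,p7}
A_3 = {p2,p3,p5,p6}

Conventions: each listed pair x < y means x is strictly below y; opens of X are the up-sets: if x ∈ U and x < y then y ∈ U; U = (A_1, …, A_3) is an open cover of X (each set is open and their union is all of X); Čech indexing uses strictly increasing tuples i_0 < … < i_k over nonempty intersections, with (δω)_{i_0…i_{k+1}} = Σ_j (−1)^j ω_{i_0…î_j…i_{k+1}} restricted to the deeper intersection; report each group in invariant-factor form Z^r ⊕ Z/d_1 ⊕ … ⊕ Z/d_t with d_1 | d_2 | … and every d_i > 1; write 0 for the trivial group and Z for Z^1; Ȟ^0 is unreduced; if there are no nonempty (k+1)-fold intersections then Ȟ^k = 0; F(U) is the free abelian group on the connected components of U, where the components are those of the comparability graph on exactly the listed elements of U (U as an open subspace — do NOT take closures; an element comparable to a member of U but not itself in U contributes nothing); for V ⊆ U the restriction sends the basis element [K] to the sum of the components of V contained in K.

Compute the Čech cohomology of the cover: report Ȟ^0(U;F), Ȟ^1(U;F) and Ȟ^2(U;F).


nonempty intersections:
  A12={p7} A13={p3} A23={p6}
components per intersection:
  A1: {p1,p3} {p7}
  A2: {p4,p6} {p7}
  A3: {p2,p5} {p3} {p6}
  A12: {p7}
  A13: {p3}
  A23: {p6}
C dims 7,3; δ0: rk 3, SNF 1^3
Ȟ^0: (7−3)−0=4 ⇒ Z^4
Ȟ^1: (3−0)−3=0 ⇒ 0
Ȟ^2: (0−0)−0=0 ⇒ 0

Ȟ^0 = Z^4, Ȟ^1 = 0, Ȟ^2 = 0


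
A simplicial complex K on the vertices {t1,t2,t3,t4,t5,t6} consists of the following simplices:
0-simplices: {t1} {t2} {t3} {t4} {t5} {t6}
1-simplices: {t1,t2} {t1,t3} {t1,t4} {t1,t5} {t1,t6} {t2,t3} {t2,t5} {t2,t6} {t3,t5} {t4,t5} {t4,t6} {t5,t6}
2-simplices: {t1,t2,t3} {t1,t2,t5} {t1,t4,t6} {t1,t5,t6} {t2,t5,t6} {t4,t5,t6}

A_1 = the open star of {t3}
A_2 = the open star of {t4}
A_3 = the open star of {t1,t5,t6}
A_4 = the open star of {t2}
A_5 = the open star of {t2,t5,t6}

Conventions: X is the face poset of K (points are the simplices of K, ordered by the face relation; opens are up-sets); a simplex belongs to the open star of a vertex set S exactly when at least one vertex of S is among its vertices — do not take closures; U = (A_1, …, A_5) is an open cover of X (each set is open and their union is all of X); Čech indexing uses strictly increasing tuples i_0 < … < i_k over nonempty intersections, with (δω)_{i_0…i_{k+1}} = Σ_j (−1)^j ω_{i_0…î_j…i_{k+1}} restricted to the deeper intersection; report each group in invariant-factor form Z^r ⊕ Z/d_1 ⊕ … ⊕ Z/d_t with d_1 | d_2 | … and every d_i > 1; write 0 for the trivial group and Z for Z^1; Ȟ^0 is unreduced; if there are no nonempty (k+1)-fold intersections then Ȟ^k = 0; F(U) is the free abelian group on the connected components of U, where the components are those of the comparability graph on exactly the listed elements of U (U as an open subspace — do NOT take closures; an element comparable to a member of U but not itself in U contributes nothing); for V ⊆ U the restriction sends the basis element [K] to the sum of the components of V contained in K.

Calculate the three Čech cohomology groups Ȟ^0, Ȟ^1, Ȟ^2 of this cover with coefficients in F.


Ȟ^0 ≅ Z; Ȟ^1 ≅ Z; Ȟ^2 ≅ 0

nerve simplices:
  A1={{t3},{t1,t3},{t2,t3},{t3,t5},{t1,t2,t3}} A2={{t4},{t1,t4},{t4,t5},{t4,t6},{t1,t4,t6},{t4,t5,t6}} A3={{t1},{t5},{t6},{t1,t2},{t1,t3},{t1,t4},{t1,t5},{t1,t6},{t2,t5},{t2,t6},{t3,t5},{t4,t5},{t4,t6},{t5,t6},{t1,t2,t3},{t1,t2,t5},{t1,t4,t6},{t1,t5,t6},{t2,t5,t6},{t4,t5,t6}} A4={{t2},{t1,t2},{t2,t3},{t2,t5},{t2,t6},{t1,t2,t3},{t1,t2,t5},{t2,t5,t6}} A5={{t2},{t5},{t6},{t1,t2},{t1,t5},{t1,t6},{t2,t3},{t2,t5},{t2,t6},{t3,t5},{t4,t5},{t4,t6},{t5,t6},{t1,t2,t3},{t1,t2,t5},{t1,t4,t6},{t1,t5,t6},{t2,t5,t6},{t4,t5,t6}}
  A13={{t1,t3},{t3,t5},{t1,t2,t3}} A14={{t2,t3},{t1,t2,t3}} A15={{t2,t3},{t3,t5},{t1,t2,t3}} A23={{t1,t4},{t4,t5},{t4,t6},{t1,t4,t6},{t4,t5,t6}} A25={{t4,t5},{t4,t6},{t1,t4,t6},{t4,t5,t6}} A34={{t1,t2},{t2,t5},{t2,t6},{t1,t2,t3},{t1,t2,t5},{t2,t5,t6}} A35={{t5},{t6},{t1,t2},{t1,t5},{t1,t6},{t2,t5},{t2,t6},{t3,t5},{t4,t5},{t4,t6},{t5,t6},{t1,t2,t3},{t1,t2,t5},{t1,t4,t6},{t1,t5,t6},{t2,t5,t6},{t4,t5,t6}} A45={{t2},{t1,t2},{t2,t3},{t2,t5},{t2,t6},{t1,t2,t3},{t1,t2,t5},{t2,t5,t6}}
  A134={{t1,t2,t3}} A135={{t3,t5},{t1,t2,t3}} A145={{t2,t3},{t1,t2,t3}} A235={{t4,t5},{t4,t6},{t1,t4,t6},{t4,t5,t6}} A345={{t1,t2},{t2,t5},{t2,t6},{t1,t2,t3},{t1,t2,t5},{t2,t5,t6}}
  A1345={{t1,t2,t3}}
components per intersection:
  A1: {{t3},{t1,t3},{t2,t3},{t3,t5},{t1,t2,t3}}
  A2: {{t4},{t1,t4},{t4,t5},{t4,t6},{t1,t4,t6},{t4,t5,t6}}
  A3: {{t1},{t5},{t6},{t1,t2},{t1,t3},{t1,t4},{t1,t5},{t1,t6},{t2,t5},{t2,t6},{t3,t5},{t4,t5},{t4,t6},{t5,t6},{t1,t2,t3},{t1,t2,t5},{t1,t4,t6},{t1,t5,t6},{t2,t5,t6},{t4,t5,t6}}
  A4: {{t2},{t1,t2},{t2,t3},{t2,t5},{t2,t6},{t1,t2,t3},{t1,t2,t5},{t2,t5,t6}}
  A5: {{t2},{t5},{t6},{t1,t2},{t1,t5},{t1,t6},{t2,t3},{t2,t5},{t2,t6},{t3,t5},{t4,t5},{t4,t6},{t5,t6},{t1,t2,t3},{t1,t2,t5},{t1,t4,t6},{t1,t5,t6},{t2,t5,t6},{t4,t5,t6}}
  A13: {{t1,t3},{t1,t2,t3}} {{t3,t5}}
  A14: {{t2,t3},{t1,t2,t3}}
  A15: {{t2,t3},{t1,t2,t3}} {{t3,t5}}
  A23: {{t1,t4},{t4,t5},{t4,t6},{t1,t4,t6},{t4,t5,t6}}
  A25: {{t4,t5},{t4,t6},{t1,t4,t6},{t4,t5,t6}}
  A34: {{t1,t2},{t2,t5},{t2,t6},{t1,t2,t3},{t1,t2,t5},{t2,t5,t6}}
  A35: {{t5},{t6},{t1,t2},{t1,t5},{t1,t6},{t2,t5},{t2,t6},{t3,t5},{t4,t5},{t4,t6},{t5,t6},{t1,t2,t3},{t1,t2,t5},{t1,t4,t6},{t1,t5,t6},{t2,t5,t6},{t4,t5,t6}}
  A45: {{t2},{t1,t2},{t2,t3},{t2,t5},{t2,t6},{t1,t2,t3},{t1,t2,t5},{t2,t5,t6}}
  A134: {{t1,t2,t3}}
  A135: {{t3,t5}} {{t1,t2,t3}}
  A145: {{t2,t3},{t1,t2,t3}}
  A235: {{t4,t5},{t4,t6},{t1,t4,t6},{t4,t5,t6}}
  A345: {{t1,t2},{t2,t5},{t2,t6},{t1,t2,t3},{t1,t2,t5},{t2,t5,t6}}
  A1345: {{t1,t2,t3}}
C dims 5,10,6,1; δ0: rk 4, SNF 1^4; δ1: rk 5, SNF 1^5; δ2: rk 1, SNF 1^1
degree 0: 5−4−0 = 1 → Ȟ^0 ≅ Z
degree 1: 10−5−4 = 1 → Ȟ^1 ≅ Z
degree 2: 6−1−5 = 0 → Ȟ^2 ≅ 0


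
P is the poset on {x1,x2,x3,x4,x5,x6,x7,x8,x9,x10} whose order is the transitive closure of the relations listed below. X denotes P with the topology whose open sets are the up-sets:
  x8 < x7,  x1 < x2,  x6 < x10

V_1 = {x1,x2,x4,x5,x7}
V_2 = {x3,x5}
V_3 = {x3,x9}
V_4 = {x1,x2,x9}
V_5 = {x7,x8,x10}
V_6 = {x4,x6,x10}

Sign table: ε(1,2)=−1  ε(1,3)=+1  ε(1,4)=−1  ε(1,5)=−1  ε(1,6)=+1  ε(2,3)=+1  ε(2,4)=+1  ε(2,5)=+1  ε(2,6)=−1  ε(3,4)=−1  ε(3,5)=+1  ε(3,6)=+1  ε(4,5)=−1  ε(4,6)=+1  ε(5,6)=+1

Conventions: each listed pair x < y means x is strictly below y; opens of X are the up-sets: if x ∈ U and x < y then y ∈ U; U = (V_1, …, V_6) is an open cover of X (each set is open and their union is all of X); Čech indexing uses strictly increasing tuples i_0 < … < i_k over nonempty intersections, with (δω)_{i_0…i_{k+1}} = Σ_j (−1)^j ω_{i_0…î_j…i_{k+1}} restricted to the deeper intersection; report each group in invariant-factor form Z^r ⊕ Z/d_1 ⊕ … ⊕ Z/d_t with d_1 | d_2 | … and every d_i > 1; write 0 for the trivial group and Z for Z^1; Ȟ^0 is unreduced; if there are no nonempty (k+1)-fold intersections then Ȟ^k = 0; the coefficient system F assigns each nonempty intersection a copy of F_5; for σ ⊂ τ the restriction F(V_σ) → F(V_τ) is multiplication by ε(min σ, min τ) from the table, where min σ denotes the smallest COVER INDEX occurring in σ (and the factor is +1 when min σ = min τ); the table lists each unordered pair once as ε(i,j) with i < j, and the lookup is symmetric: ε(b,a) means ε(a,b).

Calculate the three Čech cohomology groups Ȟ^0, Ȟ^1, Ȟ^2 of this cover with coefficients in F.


Ȟ^0 = 0, Ȟ^1 = Z/5 and Ȟ^2 = 0

cover nerve:
  V12={x5} V14={x1,x2} V15={x7} V16={x4} V23={x3} V34={x9} V56={x10}
C dims 6,7; δ0: rk_F5 6
Ȟ^0: (6−6)−0=0 ⇒ 0
Ȟ^1: (7−0)−6=1 ⇒ Z/5
Ȟ^2: (0−0)−0=0 ⇒ 0


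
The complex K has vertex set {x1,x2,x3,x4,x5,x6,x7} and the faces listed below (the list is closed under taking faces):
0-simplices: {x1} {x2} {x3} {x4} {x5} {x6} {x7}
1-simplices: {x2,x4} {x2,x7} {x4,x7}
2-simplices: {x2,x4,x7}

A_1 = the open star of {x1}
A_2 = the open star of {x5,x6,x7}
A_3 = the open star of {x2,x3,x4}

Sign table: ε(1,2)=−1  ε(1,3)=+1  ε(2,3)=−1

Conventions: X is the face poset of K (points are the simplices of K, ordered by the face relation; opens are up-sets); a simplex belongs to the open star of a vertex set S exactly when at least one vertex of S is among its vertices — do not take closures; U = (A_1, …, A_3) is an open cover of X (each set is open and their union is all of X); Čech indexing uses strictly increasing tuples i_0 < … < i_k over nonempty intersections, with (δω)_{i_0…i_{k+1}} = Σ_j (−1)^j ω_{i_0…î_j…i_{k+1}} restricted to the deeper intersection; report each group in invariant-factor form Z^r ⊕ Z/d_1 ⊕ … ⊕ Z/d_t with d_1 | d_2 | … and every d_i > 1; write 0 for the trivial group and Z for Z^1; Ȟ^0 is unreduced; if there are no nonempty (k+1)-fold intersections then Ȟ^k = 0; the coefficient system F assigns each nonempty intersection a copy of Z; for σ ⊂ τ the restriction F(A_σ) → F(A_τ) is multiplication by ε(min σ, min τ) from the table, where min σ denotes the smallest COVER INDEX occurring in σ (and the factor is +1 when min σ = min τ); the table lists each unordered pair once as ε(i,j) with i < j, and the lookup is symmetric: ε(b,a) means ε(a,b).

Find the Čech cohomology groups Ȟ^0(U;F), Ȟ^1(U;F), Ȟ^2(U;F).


nonempty intersections:
  A1={{x1}} A2={{x5},{x6},{x7},{x2,x7},{x4,x7},{x2,x4,x7}} A3={{x2},{x3},{x4},{x2,x4},{x2,x7},{x4,x7},{x2,x4,x7}}
  A23={{x2,x7},{x4,x7},{x2,x4,x7}}
C dims 3,1; δ0: rk 1, SNF 1^1
Ȟ^0: (3−1)−0=2 ⇒ Z^2
Ȟ^1: (1−0)−1=0 ⇒ 0
Ȟ^2: (0−0)−0=0 ⇒ 0

Ȟ^0 ≅ Z^2, Ȟ^1 ≅ 0 and Ȟ^2 ≅ 0


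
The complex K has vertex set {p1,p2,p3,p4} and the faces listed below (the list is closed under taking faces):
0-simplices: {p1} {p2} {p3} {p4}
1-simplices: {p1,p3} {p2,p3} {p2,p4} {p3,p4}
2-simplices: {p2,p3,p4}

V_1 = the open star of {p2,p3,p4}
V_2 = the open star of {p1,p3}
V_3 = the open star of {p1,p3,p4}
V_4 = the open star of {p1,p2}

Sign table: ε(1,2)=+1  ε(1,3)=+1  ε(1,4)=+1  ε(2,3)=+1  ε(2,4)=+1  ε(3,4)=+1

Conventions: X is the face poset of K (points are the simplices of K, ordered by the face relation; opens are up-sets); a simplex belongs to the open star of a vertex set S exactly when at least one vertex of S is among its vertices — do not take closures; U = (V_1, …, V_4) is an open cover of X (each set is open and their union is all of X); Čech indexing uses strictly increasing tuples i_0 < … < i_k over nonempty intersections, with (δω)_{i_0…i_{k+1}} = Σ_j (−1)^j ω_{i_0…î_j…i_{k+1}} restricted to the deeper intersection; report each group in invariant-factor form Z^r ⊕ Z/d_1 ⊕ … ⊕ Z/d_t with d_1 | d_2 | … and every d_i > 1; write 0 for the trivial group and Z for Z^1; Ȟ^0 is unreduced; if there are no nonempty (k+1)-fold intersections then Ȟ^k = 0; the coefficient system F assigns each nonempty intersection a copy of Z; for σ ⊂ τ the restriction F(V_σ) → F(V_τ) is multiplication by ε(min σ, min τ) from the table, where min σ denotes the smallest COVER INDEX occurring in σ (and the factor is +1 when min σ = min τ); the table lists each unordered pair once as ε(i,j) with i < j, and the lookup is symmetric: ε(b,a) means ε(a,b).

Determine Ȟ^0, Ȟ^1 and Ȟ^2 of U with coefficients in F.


nerve simplices:
  V1={{p2},{p3},{p4},{p1,p3},{p2,p3},{p2,p4},{p3,p4},{p2,p3,p4}} V2={{p1},{p3},{p1,p3},{p2,p3},{p3,p4},{p2,p3,p4}} V3={{p1},{p3},{p4},{p1,p3},{p2,p3},{p2,p4},{p3,p4},{p2,p3,p4}} V4={{p1},{p2},{p1,p3},{p2,p3},{p2,p4},{p2,p3,p4}}
  V12={{p3},{p1,p3},{p2,p3},{p3,p4},{p2,p3,p4}} V13={{p3},{p4},{p1,p3},{p2,p3},{p2,p4},{p3,p4},{p2,p3,p4}} V14={{p2},{p1,p3},{p2,p3},{p2,p4},{p2,p3,p4}} V23={{p1},{p3},{p1,p3},{p2,p3},{p3,p4},{p2,p3,p4}} V24={{p1},{p1,p3},{p2,p3},{p2,p3,p4}} V34={{p1},{p1,p3},{p2,p3},{p2,p4},{p2,p3,p4}}
  V123={{p3},{p1,p3},{p2,p3},{p3,p4},{p2,p3,p4}} V124={{p1,p3},{p2,p3},{p2,p3,p4}} V134={{p1,p3},{p2,p3},{p2,p4},{p2,p3,p4}} V234={{p1},{p1,p3},{p2,p3},{p2,p3,p4}}
  V1234={{p1,p3},{p2,p3},{p2,p3,p4}}
C dims 4,6,4,1; δ0: rk 3, SNF 1^3; δ1: rk 3, SNF 1^3; δ2: rk 1, SNF 1^1
degree 0: 4−3−0 = 1 → Ȟ^0 ≅ Z
degree 1: 6−3−3 = 0 → Ȟ^1 ≅ 0
degree 2: 4−1−3 = 0 → Ȟ^2 ≅ 0

Ȟ^0 ≅ Z; Ȟ^1 ≅ 0; Ȟ^2 ≅ 0
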